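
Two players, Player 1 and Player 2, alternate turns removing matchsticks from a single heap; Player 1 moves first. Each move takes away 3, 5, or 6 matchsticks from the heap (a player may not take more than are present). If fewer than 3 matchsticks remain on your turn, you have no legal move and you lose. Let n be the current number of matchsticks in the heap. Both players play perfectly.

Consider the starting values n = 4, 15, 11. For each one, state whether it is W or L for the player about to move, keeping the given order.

Compute win/loss labels from the base case upward. A position with no move is L. Any other position is W if it can reach an L in one move, else L.
n=0: no move → L
n=1: no move → L
n=2: no move → L
n=3: W (go to 0, an L position)
n=4: W (go to 1, an L position)
n=5: W (go to 2, an L position)
n=6: W (go to 1, an L position)
n=7: W (go to 2, an L position)
n=8: W (go to 2, an L position)
n=9: L (options 6(W), 4(W), 3(W) are all W)
n=10: L (options 7(W), 5(W), 4(W) are all W)
n=11: L (options 8(W), 6(W), 5(W) are all W)
n=12: W (go to 9, an L position)
n=13: W (go to 10, an L position)
n=14: W (go to 11, an L position)
n=15: W (go to 10, an L position)

4: W, 15: W, 11: L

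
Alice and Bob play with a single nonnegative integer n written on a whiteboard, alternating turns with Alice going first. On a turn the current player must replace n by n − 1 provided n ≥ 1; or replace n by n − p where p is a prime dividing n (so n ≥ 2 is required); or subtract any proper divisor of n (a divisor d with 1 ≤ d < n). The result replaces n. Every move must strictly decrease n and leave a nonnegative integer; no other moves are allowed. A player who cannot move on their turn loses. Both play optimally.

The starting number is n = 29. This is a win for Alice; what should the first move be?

Compute win/loss labels from the base case upward. A position with no move is L. Any other position is W if it can reach an L in one move, else L.
n=0: no move → L
n=1: W (go to 0, an L position)
n=2: W (go to 0, an L position)
n=3: W (go to 0, an L position)
n=4: L (options 2(W), 3(W) are all W)
n=5: W (go to 0, an L position)
n=6: W (go to 4, an L position)
n=7: W (go to 0, an L position)
n=8: W (go to 4, an L position)
n=9: L (options 6(W), 8(W) are all W)
n=10: W (go to 9, an L position)
n=11: W (go to 0, an L position)
n=12: W (go to 9, an L position)
n=13: W (go to 0, an L position)
n=14: L (options 7(W), 12(W), 13(W) are all W)
n=15: W (go to 14, an L position)
n=16: W (go to 14, an L position)
n=17: W (go to 0, an L position)
n=18: W (go to 9, an L position)
n=19: W (go to 0, an L position)
n=20: L (options 10(W), 15(W), 16(W), 18(W), 19(W) are all W)
n=21: W (go to 14, an L position)
n=22: W (go to 20, an L position)
n=23: W (go to 0, an L position)
n=24: W (go to 20, an L position)
n=25: W (go to 20, an L position)
n=26: L (options 13(W), 24(W), 25(W) are all W)
n=27: W (go to 26, an L position)
n=28: W (go to 14, an L position)
n=29: W (go to 0, an L position)
From 29, the L positions reachable in one move are: 0.

Move to 0.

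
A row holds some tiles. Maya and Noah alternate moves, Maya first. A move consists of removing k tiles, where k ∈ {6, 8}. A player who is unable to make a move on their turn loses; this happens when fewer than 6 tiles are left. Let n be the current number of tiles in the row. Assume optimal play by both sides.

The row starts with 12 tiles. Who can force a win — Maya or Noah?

Positions with no move are L. A position that does have a move is losing for the player to move precisely when every available move leads to a winning position for the opponent. Fill in the labels:
n=0: no move → L
n=1: no move → L
n=2: no move → L
n=3: no move → L
n=4: no move → L
n=5: no move → L
n=6: W (go to 0, an L position)
n=7: W (go to 1, an L position)
n=8: W (go to 2, an L position)
n=9: W (go to 3, an L position)
n=10: W (go to 4, an L position)
n=11: W (go to 5, an L position)
n=12: W (go to 4, an L position)
From 12 Maya can remove 8, leaving 4, reaching an L position.

Maya wins.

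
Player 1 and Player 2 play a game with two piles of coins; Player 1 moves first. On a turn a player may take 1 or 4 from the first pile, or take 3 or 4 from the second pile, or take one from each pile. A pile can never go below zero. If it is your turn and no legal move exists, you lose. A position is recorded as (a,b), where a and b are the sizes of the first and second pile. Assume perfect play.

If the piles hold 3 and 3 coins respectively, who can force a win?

Player 1 wins.

Positions with no move are L. A position that does have a move is losing for the player to move precisely when every available move leads to a winning position for the opponent. Fill in the labels:
No move ever increases a pile, so every position that can arise here has a ≤ 3 and b ≤ 3; it is enough to label the cells with 0 ≤ a ≤ 3 and 0 ≤ b ≤ 3.
Every move lowers a or b (never raises either), so fill the grid row by row in increasing a, and left to right within a row: each cell's successors are then already labelled.
      b=0  b=1  b=2  b=3
a=0:    L    L    L    W
a=1:    W    W    W    W
a=2:    L    L    L    W
a=3:    W    W    W    W
Cells with no legal move (terminal, hence L): (0,0), (0,1), (0,2).
The remaining L cells, each justified by listing all of its moves:
(2,0): only reaches (1,0)(W), which is W → L
(2,1): only reaches (1,1)(W), (1,0)(W), all W → L
(2,2): only reaches (1,2)(W), (1,1)(W), all W → L
Every other cell has at least one move into one of the L cells above, so it is W.
The starting position (3,3) is W: Player 1 should move to (2,2), handing over an L position.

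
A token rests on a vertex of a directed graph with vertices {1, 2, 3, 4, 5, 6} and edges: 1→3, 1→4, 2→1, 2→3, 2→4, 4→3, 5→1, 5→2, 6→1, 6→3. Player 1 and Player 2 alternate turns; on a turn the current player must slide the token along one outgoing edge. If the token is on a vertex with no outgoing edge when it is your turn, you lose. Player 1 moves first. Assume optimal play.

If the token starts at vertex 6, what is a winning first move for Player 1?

Move to 3.

Positions with no move are L. A position that does have a move is losing for the player to move precisely when every available move leads to a winning position for the opponent. Fill in the labels:
Every edge goes from a vertex to one that appears earlier in the order 3, 4, 1, 2, 6, 5, so processing vertices in that order labels each vertex after all of its successors.
3: no outgoing edge → L
4: reaches L-position 3 → W
1: reaches L-position 3 → W
2: reaches L-position 3 → W
6: reaches L-position 3 → W
5: only reaches 2(W), 1(W), all W → L
From 6, the L positions reachable in one move are: 3.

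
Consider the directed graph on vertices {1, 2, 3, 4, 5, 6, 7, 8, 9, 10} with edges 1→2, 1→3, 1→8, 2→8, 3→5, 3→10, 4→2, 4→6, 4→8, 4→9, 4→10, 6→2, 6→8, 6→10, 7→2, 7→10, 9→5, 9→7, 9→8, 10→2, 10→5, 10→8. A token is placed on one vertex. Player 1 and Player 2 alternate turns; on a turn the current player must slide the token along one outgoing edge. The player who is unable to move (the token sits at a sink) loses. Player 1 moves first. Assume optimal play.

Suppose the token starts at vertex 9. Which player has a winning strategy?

Player 1 wins.

Work bottom-up. With no move the player to move loses. Otherwise the position is W if at least one move leads to an L position for the opponent, and L if every move leads to a W.
Every edge goes from a vertex to one that appears earlier in the order 8, 5, 2, 10, 7, 3, 6, 1, 9, 4, so processing vertices in that order labels each vertex after all of its successors.
8: no outgoing edge → L
5: no outgoing edge → L
2: →8(L), so W
10: →5(L), so W
7: →10(W), 2(W) — all W, so L
3: →5(L), so W
6: →8(L), so W
1: →8(L), so W
9: →7(L), so W
4: →8(L), so W
The starting position 9 is W: Player 1 should move to 7, handing over an L position.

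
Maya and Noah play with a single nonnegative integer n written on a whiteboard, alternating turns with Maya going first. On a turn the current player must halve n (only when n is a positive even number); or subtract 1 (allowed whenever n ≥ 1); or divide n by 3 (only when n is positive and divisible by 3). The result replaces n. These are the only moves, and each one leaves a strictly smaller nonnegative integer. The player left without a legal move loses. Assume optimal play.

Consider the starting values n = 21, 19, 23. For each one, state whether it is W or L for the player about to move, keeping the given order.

Build the W/L table. Terminal = L. A non-terminal position is W if it has a move to some L; otherwise it is L.
n=0: no move → L
n=1: reaches L-position 0 → W
n=2: only reaches 1(W), which is W → L
n=3: reaches L-position 2 → W
n=4: reaches L-position 2 → W
n=5: only reaches 4(W), which is W → L
n=6: reaches L-position 2 → W
n=7: only reaches 6(W), which is W → L
n=8: reaches L-position 7 → W
n=9: only reaches 3(W), 8(W), all W → L
n=10: reaches L-position 5 → W
n=11: only reaches 10(W), which is W → L
n=12: reaches L-position 11 → W
n=13: only reaches 12(W), which is W → L
n=14: reaches L-position 7 → W
n=15: reaches L-position 5 → W
n=16: only reaches 8(W), 15(W), all W → L
n=17: reaches L-position 16 → W
n=18: reaches L-position 9 → W
n=19: only reaches 18(W), which is W → L
n=20: reaches L-position 19 → W
n=21: reaches L-position 7 → W
n=22: reaches L-position 11 → W
n=23: only reaches 22(W), which is W → L

21: W, 19: L, 23: L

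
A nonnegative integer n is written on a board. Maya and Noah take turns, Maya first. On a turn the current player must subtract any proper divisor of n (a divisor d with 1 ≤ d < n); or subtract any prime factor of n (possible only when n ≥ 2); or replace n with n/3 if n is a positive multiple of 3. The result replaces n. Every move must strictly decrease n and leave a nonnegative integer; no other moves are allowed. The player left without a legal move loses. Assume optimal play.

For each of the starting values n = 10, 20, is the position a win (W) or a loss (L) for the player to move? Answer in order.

10: W, 20: L

Compute win/loss labels from the base case upward. A position with no move is L. Any other position is W if it can reach an L in one move, else L.
n=0: no move → L
n=1: no move → L
n=2: can move to 0, which is L ⇒ W
n=3: can move to 0, which is L ⇒ W
n=4: moves to 2(W), 3(W); every one is W ⇒ L
n=5: can move to 0, which is L ⇒ W
n=6: can move to 4, which is L ⇒ W
n=7: can move to 0, which is L ⇒ W
n=8: can move to 4, which is L ⇒ W
n=9: moves to 3(W), 6(W), 8(W); every one is W ⇒ L
n=10: can move to 9, which is L ⇒ W
n=11: can move to 0, which is L ⇒ W
n=12: can move to 4, which is L ⇒ W
n=13: can move to 0, which is L ⇒ W
n=14: moves to 7(W), 12(W), 13(W); every one is W ⇒ L
n=15: can move to 14, which is L ⇒ W
n=16: can move to 14, which is L ⇒ W
n=17: can move to 0, which is L ⇒ W
n=18: can move to 9, which is L ⇒ W
n=19: can move to 0, which is L ⇒ W
n=20: moves to 10(W), 15(W), 16(W), 18(W), 19(W); every one is W ⇒ L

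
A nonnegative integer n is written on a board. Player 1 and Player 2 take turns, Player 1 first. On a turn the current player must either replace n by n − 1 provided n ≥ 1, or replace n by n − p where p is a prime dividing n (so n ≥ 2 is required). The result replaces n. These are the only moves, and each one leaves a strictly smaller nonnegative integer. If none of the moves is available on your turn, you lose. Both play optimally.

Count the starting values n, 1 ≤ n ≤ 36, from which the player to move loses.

9

Build the W/L table. Terminal = L. A non-terminal position is W if it has a move to some L; otherwise it is L.
n=0: no move → L
n=1: can move to 0, which is L ⇒ W
n=2: can move to 0, which is L ⇒ W
n=3: can move to 0, which is L ⇒ W
n=4: moves to 2(W), 3(W); every one is W ⇒ L
n=5: can move to 0, which is L ⇒ W
n=6: can move to 4, which is L ⇒ W
n=7: can move to 0, which is L ⇒ W
n=8: moves to 6(W), 7(W); every one is W ⇒ L
n=9: can move to 8, which is L ⇒ W
n=10: can move to 8, which is L ⇒ W
n=11: can move to 0, which is L ⇒ W
n=12: moves to 9(W), 10(W), 11(W); every one is W ⇒ L
n=13: can move to 0, which is L ⇒ W
n=14: can move to 12, which is L ⇒ W
n=15: can move to 12, which is L ⇒ W
n=16: moves to 14(W), 15(W); every one is W ⇒ L
n=17: can move to 0, which is L ⇒ W
n=18: can move to 16, which is L ⇒ W
n=19: can move to 0, which is L ⇒ W
n=20: moves to 15(W), 18(W), 19(W); every one is W ⇒ L
n=21: can move to 20, which is L ⇒ W
n=22: can move to 20, which is L ⇒ W
n=23: can move to 0, which is L ⇒ W
n=24: moves to 21(W), 22(W), 23(W); every one is W ⇒ L
n=25: can move to 20, which is L ⇒ W
n=26: can move to 24, which is L ⇒ W
n=27: can move to 24, which is L ⇒ W
n=28: moves to 21(W), 26(W), 27(W); every one is W ⇒ L
n=29: can move to 0, which is L ⇒ W
n=30: can move to 28, which is L ⇒ W
n=31: can move to 0, which is L ⇒ W
n=32: moves to 30(W), 31(W); every one is W ⇒ L
n=33: can move to 32, which is L ⇒ W
n=34: can move to 32, which is L ⇒ W
n=35: can move to 28, which is L ⇒ W
n=36: moves to 33(W), 34(W), 35(W); every one is W ⇒ L
L entries with 1 ≤ n ≤ 36 (n=0 is outside the asked range and is not counted): n = 4, 8, 12, 16, 20, 24, 28, 32, 36; that makes 9.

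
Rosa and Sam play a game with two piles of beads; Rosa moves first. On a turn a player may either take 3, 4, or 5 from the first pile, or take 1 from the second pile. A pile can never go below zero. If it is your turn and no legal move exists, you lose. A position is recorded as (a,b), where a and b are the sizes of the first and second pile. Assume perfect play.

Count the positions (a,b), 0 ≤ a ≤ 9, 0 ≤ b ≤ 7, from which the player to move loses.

Build the W/L table. Terminal = L. A non-terminal position is W if it has a move to some L; otherwise it is L.
Every move lowers a or b (never raises either), so fill the grid row by row in increasing a, and left to right within a row: each cell's successors are then already labelled.
      b=0  b=1  b=2  b=3  b=4  b=5  b=6  b=7
a=0:    L    W    L    W    L    W    L    W
a=1:    L    W    L    W    L    W    L    W
a=2:    L    W    L    W    L    W    L    W
a=3:    W    L    W    L    W    L    W    L
a=4:    W    L    W    L    W    L    W    L
a=5:    W    L    W    L    W    L    W    L
a=6:    W    W    W    W    W    W    W    W
a=7:    W    W    W    W    W    W    W    W
a=8:    L    W    L    W    L    W    L    W
a=9:    L    W    L    W    L    W    L    W
Cells with no legal move (terminal, hence L): (0,0), (1,0), (2,0).
The remaining L cells, each justified by listing all of its moves:
(0,2): only reaches (0,1)(W), which is W → L
(0,4): only reaches (0,3)(W), which is W → L
(0,6): only reaches (0,5)(W), which is W → L
(1,2): only reaches (1,1)(W), which is W → L
(1,4): only reaches (1,3)(W), which is W → L
(1,6): only reaches (1,5)(W), which is W → L
(2,2): only reaches (2,1)(W), which is W → L
(2,4): only reaches (2,3)(W), which is W → L
(2,6): only reaches (2,5)(W), which is W → L
(3,1): only reaches (0,1)(W), (3,0)(W), all W → L
(3,3): only reaches (0,3)(W), (3,2)(W), all W → L
(3,5): only reaches (0,5)(W), (3,4)(W), all W → L
(3,7): only reaches (0,7)(W), (3,6)(W), all W → L
(4,1): only reaches (1,1)(W), (0,1)(W), (4,0)(W), all W → L
(4,3): only reaches (1,3)(W), (0,3)(W), (4,2)(W), all W → L
(4,5): only reaches (1,5)(W), (0,5)(W), (4,4)(W), all W → L
(4,7): only reaches (1,7)(W), (0,7)(W), (4,6)(W), all W → L
(5,1): only reaches (2,1)(W), (1,1)(W), (0,1)(W), (5,0)(W), all W → L
(5,3): only reaches (2,3)(W), (1,3)(W), (0,3)(W), (5,2)(W), all W → L
(5,5): only reaches (2,5)(W), (1,5)(W), (0,5)(W), (5,4)(W), all W → L
(5,7): only reaches (2,7)(W), (1,7)(W), (0,7)(W), (5,6)(W), all W → L
(8,0): only reaches (5,0)(W), (4,0)(W), (3,0)(W), all W → L
(8,2): only reaches (5,2)(W), (4,2)(W), (3,2)(W), (8,1)(W), all W → L
(8,4): only reaches (5,4)(W), (4,4)(W), (3,4)(W), (8,3)(W), all W → L
(8,6): only reaches (5,6)(W), (4,6)(W), (3,6)(W), (8,5)(W), all W → L
(9,0): only reaches (6,0)(W), (5,0)(W), (4,0)(W), all W → L
(9,2): only reaches (6,2)(W), (5,2)(W), (4,2)(W), (9,1)(W), all W → L
(9,4): only reaches (6,4)(W), (5,4)(W), (4,4)(W), (9,3)(W), all W → L
(9,6): only reaches (6,6)(W), (5,6)(W), (4,6)(W), (9,5)(W), all W → L
Every other cell has at least one move into one of the L cells above, so it is W.
L cells per row: a=0: 4, a=1: 4, a=2: 4, a=3: 4, a=4: 4, a=5: 4, a=6: 0, a=7: 0, a=8: 4, a=9: 4; total 32.

32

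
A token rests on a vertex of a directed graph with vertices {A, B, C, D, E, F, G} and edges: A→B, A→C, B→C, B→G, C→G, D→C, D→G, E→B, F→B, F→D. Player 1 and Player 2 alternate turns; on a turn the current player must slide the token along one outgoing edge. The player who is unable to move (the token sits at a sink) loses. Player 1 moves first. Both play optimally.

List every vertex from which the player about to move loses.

A, E, F, G

Build the W/L table. Terminal = L. A non-terminal position is W if it has a move to some L; otherwise it is L.
Every edge goes from a vertex to one that appears earlier in the order G, C, B, D, F, A, E, so processing vertices in that order labels each vertex after all of its successors.
G: no outgoing edge → L
C: reaches L-position G → W
B: reaches L-position G → W
D: reaches L-position G → W
F: only reaches D(W), B(W), all W → L
A: only reaches B(W), C(W), all W → L
E: only reaches B(W), which is W → L
The losing starting vertices are exactly the entries labelled L in this table (4 of them).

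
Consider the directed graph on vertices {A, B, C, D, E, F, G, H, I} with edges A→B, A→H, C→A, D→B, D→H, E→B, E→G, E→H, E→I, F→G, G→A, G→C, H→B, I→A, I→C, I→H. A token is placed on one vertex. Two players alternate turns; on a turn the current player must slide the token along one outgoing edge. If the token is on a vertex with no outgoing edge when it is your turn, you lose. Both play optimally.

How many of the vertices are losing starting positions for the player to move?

Compute win/loss labels from the base case upward. A position with no move is L. Any other position is W if it can reach an L in one move, else L.
Every edge goes from a vertex to one that appears earlier in the order B, H, A, D, C, G, I, F, E, so processing vertices in that order labels each vertex after all of its successors.
B: no outgoing edge → L
H: reaches L-position B → W
A: reaches L-position B → W
D: reaches L-position B → W
C: only reaches A(W), which is W → L
G: reaches L-position C → W
I: reaches L-position C → W
F: only reaches G(W), which is W → L
E: reaches L-position B → W
The L vertices are B, C, F; that is 3 in all.

3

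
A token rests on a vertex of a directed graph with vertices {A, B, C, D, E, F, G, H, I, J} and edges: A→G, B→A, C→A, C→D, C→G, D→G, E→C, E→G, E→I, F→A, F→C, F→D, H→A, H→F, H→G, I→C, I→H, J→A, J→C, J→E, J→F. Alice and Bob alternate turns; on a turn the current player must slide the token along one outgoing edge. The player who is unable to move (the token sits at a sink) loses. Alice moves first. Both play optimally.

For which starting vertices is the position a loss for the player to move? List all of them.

Compute win/loss labels from the base case upward. A position with no move is L. Any other position is W if it can reach an L in one move, else L.
Every edge goes from a vertex to one that appears earlier in the order G, D, A, C, F, H, I, E, B, J, so processing vertices in that order labels each vertex after all of its successors.
G: no outgoing edge → L
D: reaches L-position G → W
A: reaches L-position G → W
C: reaches L-position G → W
F: only reaches C(W), A(W), D(W), all W → L
H: reaches L-position F → W
I: only reaches H(W), C(W), all W → L
E: reaches L-position I → W
B: only reaches A(W), which is W → L
J: reaches L-position F → W
Reading off the rows marked L gives the requested list; there are 4 such vertices.

B, F, G, I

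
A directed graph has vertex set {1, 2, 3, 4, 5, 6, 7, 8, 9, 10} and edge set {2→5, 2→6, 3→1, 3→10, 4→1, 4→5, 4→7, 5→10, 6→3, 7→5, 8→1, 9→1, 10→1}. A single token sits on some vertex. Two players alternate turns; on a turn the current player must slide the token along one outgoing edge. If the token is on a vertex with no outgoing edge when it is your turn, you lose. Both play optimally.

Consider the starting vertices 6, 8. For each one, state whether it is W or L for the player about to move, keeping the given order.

6: L, 8: W

Use the standard recursion: the mover loses at a terminal position; elsewhere, the mover wins exactly when some move hands the opponent an L position.
Every edge goes from a vertex to one that appears earlier in the order 1, 10, 3, 9, 6, 5, 7, 4, 2, 8, so processing vertices in that order labels each vertex after all of its successors.
1: no outgoing edge → L
10: reaches L-position 1 → W
3: reaches L-position 1 → W
9: reaches L-position 1 → W
6: only reaches 3(W), which is W → L
5: only reaches 10(W), which is W → L
7: reaches L-position 5 → W
4: reaches L-position 5 → W
2: reaches L-position 5 → W
8: reaches L-position 1 → W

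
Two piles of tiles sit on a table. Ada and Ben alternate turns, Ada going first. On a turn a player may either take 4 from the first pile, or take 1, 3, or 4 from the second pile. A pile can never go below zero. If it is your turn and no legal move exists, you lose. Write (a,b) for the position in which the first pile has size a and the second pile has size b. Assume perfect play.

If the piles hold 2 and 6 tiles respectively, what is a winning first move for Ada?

Move to (2,2).

Compute win/loss labels from the base case upward. A position with no move is L. Any other position is W if it can reach an L in one move, else L.
No move ever increases a pile, so every position that can arise here has a ≤ 2 and b ≤ 6; it is enough to label the cells with 0 ≤ a ≤ 2 and 0 ≤ b ≤ 6.
Every move lowers a or b (never raises either), so fill the grid row by row in increasing a, and left to right within a row: each cell's successors are then already labelled.
      b=0  b=1  b=2  b=3  b=4  b=5  b=6
a=0:    L    W    L    W    W    W    W
a=1:    L    W    L    W    W    W    W
a=2:    L    W    L    W    W    W    W
Cells with no legal move (terminal, hence L): (0,0), (1,0), (2,0).
The remaining L cells, each justified by listing all of its moves:
(0,2): the only move is to (0,1)(W), a W ⇒ L
(1,2): the only move is to (1,1)(W), a W ⇒ L
(2,2): the only move is to (2,1)(W), a W ⇒ L
Every other cell has at least one move into one of the L cells above, so it is W.
From (2,6), the L positions reachable in one move are: (2,2).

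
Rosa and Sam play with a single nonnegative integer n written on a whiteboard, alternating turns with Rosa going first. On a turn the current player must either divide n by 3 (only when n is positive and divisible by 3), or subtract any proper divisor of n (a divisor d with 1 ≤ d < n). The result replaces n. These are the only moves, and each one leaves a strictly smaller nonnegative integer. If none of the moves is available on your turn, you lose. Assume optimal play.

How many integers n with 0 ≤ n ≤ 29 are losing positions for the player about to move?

Work bottom-up. With no move the player to move loses. Otherwise the position is W if at least one move leads to an L position for the opponent, and L if every move leads to a W.
n=0: no move → L
n=1: no move → L
n=2: can move to 1, which is L ⇒ W
n=3: can move to 1, which is L ⇒ W
n=4: moves to 2(W), 3(W); every one is W ⇒ L
n=5: can move to 4, which is L ⇒ W
n=6: can move to 4, which is L ⇒ W
n=7: the only move is to 6(W), a W ⇒ L
n=8: can move to 4, which is L ⇒ W
n=9: moves to 3(W), 6(W), 8(W); every one is W ⇒ L
n=10: can move to 9, which is L ⇒ W
n=11: the only move is to 10(W), a W ⇒ L
n=12: can move to 4, which is L ⇒ W
n=13: the only move is to 12(W), a W ⇒ L
n=14: can move to 7, which is L ⇒ W
n=15: moves to 5(W), 10(W), 12(W), 14(W); every one is W ⇒ L
n=16: can move to 15, which is L ⇒ W
n=17: the only move is to 16(W), a W ⇒ L
n=18: can move to 9, which is L ⇒ W
n=19: the only move is to 18(W), a W ⇒ L
n=20: can move to 15, which is L ⇒ W
n=21: can move to 7, which is L ⇒ W
n=22: can move to 11, which is L ⇒ W
n=23: the only move is to 22(W), a W ⇒ L
n=24: can move to 23, which is L ⇒ W
n=25: moves to 20(W), 24(W); every one is W ⇒ L
n=26: can move to 13, which is L ⇒ W
n=27: can move to 9, which is L ⇒ W
n=28: moves to 14(W), 21(W), 24(W), 26(W), 27(W); every one is W ⇒ L
n=29: can move to 28, which is L ⇒ W
L entries with 0 ≤ n ≤ 29: n = 0, 1, 4, 7, 9, 11, 13, 15, 17, 19, 23, 25, 28; that makes 13.

13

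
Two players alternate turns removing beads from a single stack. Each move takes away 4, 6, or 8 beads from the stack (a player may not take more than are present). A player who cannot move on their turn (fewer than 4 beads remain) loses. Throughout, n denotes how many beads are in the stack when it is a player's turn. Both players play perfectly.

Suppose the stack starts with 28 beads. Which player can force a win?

The first player wins.

Build the W/L table. Terminal = L. A non-terminal position is W if it has a move to some L; otherwise it is L.
n=0: no move → L
n=1: no move → L
n=2: no move → L
n=3: no move → L
n=4: can move to 0, which is L ⇒ W
n=5: can move to 1, which is L ⇒ W
n=6: can move to 2, which is L ⇒ W
n=7: can move to 3, which is L ⇒ W
n=8: can move to 2, which is L ⇒ W
n=9: can move to 3, which is L ⇒ W
n=10: can move to 2, which is L ⇒ W
n=11: can move to 3, which is L ⇒ W
n=12: moves to 8(W), 6(W), 4(W); every one is W ⇒ L
n=13: moves to 9(W), 7(W), 5(W); every one is W ⇒ L
n=14: moves to 10(W), 8(W), 6(W); every one is W ⇒ L
n=15: moves to 11(W), 9(W), 7(W); every one is W ⇒ L
n=16: can move to 12, which is L ⇒ W
n=17: can move to 13, which is L ⇒ W
n=18: can move to 14, which is L ⇒ W
n=19: can move to 15, which is L ⇒ W
n=20: can move to 14, which is L ⇒ W
n=21: can move to 15, which is L ⇒ W
n=22: can move to 14, which is L ⇒ W
n=23: can move to 15, which is L ⇒ W
n=24: moves to 20(W), 18(W), 16(W); every one is W ⇒ L
n=25: moves to 21(W), 19(W), 17(W); every one is W ⇒ L
n=26: moves to 22(W), 20(W), 18(W); every one is W ⇒ L
n=27: moves to 23(W), 21(W), 19(W); every one is W ⇒ L
n=28: can move to 24, which is L ⇒ W
The starting position 28 is W: the player to move should remove 4, leaving 24, handing over an L position.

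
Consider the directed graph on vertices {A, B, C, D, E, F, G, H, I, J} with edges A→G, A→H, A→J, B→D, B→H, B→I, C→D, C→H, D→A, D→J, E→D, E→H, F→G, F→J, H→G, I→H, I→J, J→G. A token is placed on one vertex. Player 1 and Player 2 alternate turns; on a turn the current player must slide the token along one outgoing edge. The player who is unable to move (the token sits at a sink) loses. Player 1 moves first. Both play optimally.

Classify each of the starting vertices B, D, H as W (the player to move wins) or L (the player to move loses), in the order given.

Work bottom-up. With no move the player to move loses. Otherwise the position is W if at least one move leads to an L position for the opponent, and L if every move leads to a W.
Every edge goes from a vertex to one that appears earlier in the order G, J, H, A, I, D, C, E, F, B, so processing vertices in that order labels each vertex after all of its successors.
G: no outgoing edge → L
J: reaches L-position G → W
H: reaches L-position G → W
A: reaches L-position G → W
I: only reaches H(W), J(W), all W → L
D: only reaches A(W), J(W), all W → L
C: reaches L-position D → W
E: reaches L-position D → W
F: reaches L-position G → W
B: reaches L-position D → W

B: W, D: L, H: W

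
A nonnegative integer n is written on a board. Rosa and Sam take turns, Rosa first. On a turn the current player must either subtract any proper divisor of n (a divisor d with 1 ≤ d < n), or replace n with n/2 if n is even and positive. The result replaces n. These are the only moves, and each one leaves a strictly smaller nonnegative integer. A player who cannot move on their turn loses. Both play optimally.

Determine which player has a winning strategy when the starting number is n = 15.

Sam wins.

Use the standard recursion: the mover loses at a terminal position; elsewhere, the mover wins exactly when some move hands the opponent an L position.
n=0: no move → L
n=1: no move → L
n=2: reaches L-position 1 → W
n=3: only reaches 2(W), which is W → L
n=4: reaches L-position 3 → W
n=5: only reaches 4(W), which is W → L
n=6: reaches L-position 3 → W
n=7: only reaches 6(W), which is W → L
n=8: reaches L-position 7 → W
n=9: only reaches 6(W), 8(W), all W → L
n=10: reaches L-position 5 → W
n=11: only reaches 10(W), which is W → L
n=12: reaches L-position 9 → W
n=13: only reaches 12(W), which is W → L
n=14: reaches L-position 7 → W
n=15: only reaches 10(W), 12(W), 14(W), all W → L
Every move from 15 reaches a W position, so the mover loses.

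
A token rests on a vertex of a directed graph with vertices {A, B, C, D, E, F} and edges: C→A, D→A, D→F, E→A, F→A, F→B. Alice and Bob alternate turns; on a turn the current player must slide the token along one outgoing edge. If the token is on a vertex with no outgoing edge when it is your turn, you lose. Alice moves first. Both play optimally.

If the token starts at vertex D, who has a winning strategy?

Alice wins.

Build the W/L table. Terminal = L. A non-terminal position is W if it has a move to some L; otherwise it is L.
Every edge goes from a vertex to one that appears earlier in the order A, B, F, C, D, E, so processing vertices in that order labels each vertex after all of its successors.
A: no outgoing edge → L
B: no outgoing edge → L
F: W (go to B, an L position)
C: W (go to A, an L position)
D: W (go to A, an L position)
E: W (go to A, an L position)
The starting position D is W: Alice should move to A, handing over an L position.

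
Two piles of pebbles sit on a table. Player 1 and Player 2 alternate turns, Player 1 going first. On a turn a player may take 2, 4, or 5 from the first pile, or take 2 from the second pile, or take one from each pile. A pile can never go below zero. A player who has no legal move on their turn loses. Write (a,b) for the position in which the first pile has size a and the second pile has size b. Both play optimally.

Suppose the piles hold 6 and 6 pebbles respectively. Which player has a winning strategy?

Use the standard recursion: the mover loses at a terminal position; elsewhere, the mover wins exactly when some move hands the opponent an L position.
No move ever increases a pile, so every position that can arise here has a ≤ 6 and b ≤ 6; it is enough to label the cells with 0 ≤ a ≤ 6 and 0 ≤ b ≤ 6.
Every move lowers a or b (never raises either), so fill the grid row by row in increasing a, and left to right within a row: each cell's successors are then already labelled.
      b=0  b=1  b=2  b=3  b=4  b=5  b=6
a=0:    L    L    W    W    L    L    W
a=1:    L    W    W    L    L    W    W
a=2:    W    W    L    L    W    W    L
a=3:    W    L    L    W    W    L    L
a=4:    W    W    W    W    W    W    W
a=5:    W    W    W    W    W    W    W
a=6:    W    L    W    W    W    L    W
Cells with no legal move (terminal, hence L): (0,0), (0,1), (1,0).
The remaining L cells, each justified by listing all of its moves:
(0,4): L (sole option (0,2)(W) is W)
(0,5): L (sole option (0,3)(W) is W)
(1,3): L (options (1,1)(W), (0,2)(W) are all W)
(1,4): L (options (1,2)(W), (0,3)(W) are all W)
(2,2): L (options (0,2)(W), (2,0)(W), (1,1)(W) are all W)
(2,3): L (options (0,3)(W), (2,1)(W), (1,2)(W) are all W)
(2,6): L (options (0,6)(W), (2,4)(W), (1,5)(W) are all W)
(3,1): L (options (1,1)(W), (2,0)(W) are all W)
(3,2): L (options (1,2)(W), (3,0)(W), (2,1)(W) are all W)
(3,5): L (options (1,5)(W), (3,3)(W), (2,4)(W) are all W)
(3,6): L (options (1,6)(W), (3,4)(W), (2,5)(W) are all W)
(6,1): L (options (4,1)(W), (2,1)(W), (1,1)(W), (5,0)(W) are all W)
(6,5): L (options (4,5)(W), (2,5)(W), (1,5)(W), (6,3)(W), (5,4)(W) are all W)
Every other cell has at least one move into one of the L cells above, so it is W.
From (6,6) Player 1 can move to (2,6), reaching an L position.

Player 1 wins.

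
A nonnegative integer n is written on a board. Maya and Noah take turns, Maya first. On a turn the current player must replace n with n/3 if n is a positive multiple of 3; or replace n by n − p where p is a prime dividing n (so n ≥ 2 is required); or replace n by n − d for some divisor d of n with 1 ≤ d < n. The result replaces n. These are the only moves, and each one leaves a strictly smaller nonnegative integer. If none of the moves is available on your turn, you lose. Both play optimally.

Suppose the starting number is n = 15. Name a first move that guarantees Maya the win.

Move to 14.

Label each position W (a win for the player to move) or L (a loss). A position with no legal move is L; any other position is W exactly when some move reaches an L, and L when every move reaches a W.
n=0: no move → L
n=1: no move → L
n=2: reaches L-position 0 → W
n=3: reaches L-position 0 → W
n=4: only reaches 2(W), 3(W), all W → L
n=5: reaches L-position 0 → W
n=6: reaches L-position 4 → W
n=7: reaches L-position 0 → W
n=8: reaches L-position 4 → W
n=9: only reaches 3(W), 6(W), 8(W), all W → L
n=10: reaches L-position 9 → W
n=11: reaches L-position 0 → W
n=12: reaches L-position 4 → W
n=13: reaches L-position 0 → W
n=14: only reaches 7(W), 12(W), 13(W), all W → L
n=15: reaches L-position 14 → W
From 15, the L positions reachable in one move are: 14.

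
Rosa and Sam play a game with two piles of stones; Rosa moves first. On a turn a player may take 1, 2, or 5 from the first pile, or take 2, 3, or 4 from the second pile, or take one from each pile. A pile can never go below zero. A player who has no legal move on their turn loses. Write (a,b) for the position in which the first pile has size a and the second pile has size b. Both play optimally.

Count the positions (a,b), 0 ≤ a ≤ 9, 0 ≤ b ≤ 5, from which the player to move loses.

Build the W/L table. Terminal = L. A non-terminal position is W if it has a move to some L; otherwise it is L.
Every move lowers a or b (never raises either), so fill the grid row by row in increasing a, and left to right within a row: each cell's successors are then already labelled.
      b=0  b=1  b=2  b=3  b=4  b=5
a=0:    L    L    W    W    W    W
a=1:    W    W    W    L    L    W
a=2:    W    W    L    W    W    W
a=3:    L    L    W    W    W    W
a=4:    W    W    W    L    L    W
a=5:    W    W    L    W    W    W
a=6:    L    L    W    W    W    W
a=7:    W    W    W    L    L    W
a=8:    W    W    L    W    W    W
a=9:    L    L    W    W    W    W
Cells with no legal move (terminal, hence L): (0,0), (0,1).
The remaining L cells, each justified by listing all of its moves:
(1,3): →(0,3)(W), (1,1)(W), (1,0)(W), (0,2)(W) — all W, so L
(1,4): →(0,4)(W), (1,2)(W), (1,1)(W), (1,0)(W), (0,3)(W) — all W, so L
(2,2): →(1,2)(W), (0,2)(W), (2,0)(W), (1,1)(W) — all W, so L
(3,0): →(2,0)(W), (1,0)(W) — all W, so L
(3,1): →(2,1)(W), (1,1)(W), (2,0)(W) — all W, so L
(4,3): →(3,3)(W), (2,3)(W), (4,1)(W), (4,0)(W), (3,2)(W) — all W, so L
(4,4): →(3,4)(W), (2,4)(W), (4,2)(W), (4,1)(W), (4,0)(W), (3,3)(W) — all W, so L
(5,2): →(4,2)(W), (3,2)(W), (0,2)(W), (5,0)(W), (4,1)(W) — all W, so L
(6,0): →(5,0)(W), (4,0)(W), (1,0)(W) — all W, so L
(6,1): →(5,1)(W), (4,1)(W), (1,1)(W), (5,0)(W) — all W, so L
(7,3): →(6,3)(W), (5,3)(W), (2,3)(W), (7,1)(W), (7,0)(W), (6,2)(W) — all W, so L
(7,4): →(6,4)(W), (5,4)(W), (2,4)(W), (7,2)(W), (7,1)(W), (7,0)(W), (6,3)(W) — all W, so L
(8,2): →(7,2)(W), (6,2)(W), (3,2)(W), (8,0)(W), (7,1)(W) — all W, so L
(9,0): →(8,0)(W), (7,0)(W), (4,0)(W) — all W, so L
(9,1): →(8,1)(W), (7,1)(W), (4,1)(W), (8,0)(W) — all W, so L
Every other cell has at least one move into one of the L cells above, so it is W.
L cells per row: a=0: 2, a=1: 2, a=2: 1, a=3: 2, a=4: 2, a=5: 1, a=6: 2, a=7: 2, a=8: 1, a=9: 2; total 17.

17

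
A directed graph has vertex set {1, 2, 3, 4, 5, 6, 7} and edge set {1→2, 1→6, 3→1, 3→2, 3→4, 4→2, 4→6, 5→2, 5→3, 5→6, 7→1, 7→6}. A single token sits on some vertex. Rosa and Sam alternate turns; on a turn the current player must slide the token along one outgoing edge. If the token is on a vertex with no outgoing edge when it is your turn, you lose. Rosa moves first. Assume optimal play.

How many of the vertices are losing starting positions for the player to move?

Compute win/loss labels from the base case upward. A position with no move is L. Any other position is W if it can reach an L in one move, else L.
Every edge goes from a vertex to one that appears earlier in the order 2, 6, 1, 4, 3, 5, 7, so processing vertices in that order labels each vertex after all of its successors.
2: no outgoing edge → L
6: no outgoing edge → L
1: →6(L), so W
4: →6(L), so W
3: →2(L), so W
5: →6(L), so W
7: →6(L), so W
The L vertices are 2, 6; that is 2 in all.

2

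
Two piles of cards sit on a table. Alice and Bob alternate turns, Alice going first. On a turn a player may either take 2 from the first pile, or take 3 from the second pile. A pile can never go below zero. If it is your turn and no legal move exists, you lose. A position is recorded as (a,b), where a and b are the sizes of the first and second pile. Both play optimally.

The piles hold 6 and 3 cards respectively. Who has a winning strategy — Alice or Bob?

Bob wins.

Work bottom-up. With no move the player to move loses. Otherwise the position is W if at least one move leads to an L position for the opponent, and L if every move leads to a W.
No move ever increases a pile, so every position that can arise here has a ≤ 6 and b ≤ 3; it is enough to label the cells with 0 ≤ a ≤ 6 and 0 ≤ b ≤ 3.
Every move lowers a or b (never raises either), so fill the grid row by row in increasing a, and left to right within a row: each cell's successors are then already labelled.
      b=0  b=1  b=2  b=3
a=0:    L    L    L    W
a=1:    L    L    L    W
a=2:    W    W    W    L
a=3:    W    W    W    L
a=4:    L    L    L    W
a=5:    L    L    L    W
a=6:    W    W    W    L
Cells with no legal move (terminal, hence L): (0,0), (0,1), (0,2), (1,0), (1,1), (1,2).
The remaining L cells, each justified by listing all of its moves:
(2,3): →(0,3)(W), (2,0)(W) — all W, so L
(3,3): →(1,3)(W), (3,0)(W) — all W, so L
(4,0): →(2,0)(W) only, which is W, so L
(4,1): →(2,1)(W) only, which is W, so L
(4,2): →(2,2)(W) only, which is W, so L
(5,0): →(3,0)(W) only, which is W, so L
(5,1): →(3,1)(W) only, which is W, so L
(5,2): →(3,2)(W) only, which is W, so L
(6,3): →(4,3)(W), (6,0)(W) — all W, so L
Every other cell has at least one move into one of the L cells above, so it is W.
Every move from (6,3) reaches a W position, so the mover loses.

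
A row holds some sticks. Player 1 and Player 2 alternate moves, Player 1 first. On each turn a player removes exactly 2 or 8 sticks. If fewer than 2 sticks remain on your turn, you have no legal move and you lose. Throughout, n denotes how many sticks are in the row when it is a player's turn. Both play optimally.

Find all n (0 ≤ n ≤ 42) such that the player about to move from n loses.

0, 1, 4, 5, 10, 11, 14, 15, 20, 21, 24, 25, 30, 31, 34, 35, 40, 41

Compute win/loss labels from the base case upward. A position with no move is L. Any other position is W if it can reach an L in one move, else L.
n=0: no move → L
n=1: no move → L
n=2: reaches L-position 0 → W
n=3: reaches L-position 1 → W
n=4: only reaches 2(W), which is W → L
n=5: only reaches 3(W), which is W → L
n=6: reaches L-position 4 → W
n=7: reaches L-position 5 → W
n=8: reaches L-position 0 → W
n=9: reaches L-position 1 → W
n=10: only reaches 8(W), 2(W), all W → L
n=11: only reaches 9(W), 3(W), all W → L
n=12: reaches L-position 10 → W
n=13: reaches L-position 11 → W
n=14: only reaches 12(W), 6(W), all W → L
n=15: only reaches 13(W), 7(W), all W → L
n=16: reaches L-position 14 → W
n=17: reaches L-position 15 → W
n=18: reaches L-position 10 → W
n=19: reaches L-position 11 → W
n=20: only reaches 18(W), 12(W), all W → L
n=21: only reaches 19(W), 13(W), all W → L
n=22: reaches L-position 20 → W
n=23: reaches L-position 21 → W
n=24: only reaches 22(W), 16(W), all W → L
n=25: only reaches 23(W), 17(W), all W → L
n=26: reaches L-position 24 → W
n=27: reaches L-position 25 → W
n=28: reaches L-position 20 → W
n=29: reaches L-position 21 → W
n=30: only reaches 28(W), 22(W), all W → L
n=31: only reaches 29(W), 23(W), all W → L
n=32: reaches L-position 30 → W
n=33: reaches L-position 31 → W
n=34: only reaches 32(W), 26(W), all W → L
n=35: only reaches 33(W), 27(W), all W → L
n=36: reaches L-position 34 → W
n=37: reaches L-position 35 → W
n=38: reaches L-position 30 → W
n=39: reaches L-position 31 → W
n=40: only reaches 38(W), 32(W), all W → L
n=41: only reaches 39(W), 33(W), all W → L
n=42: reaches L-position 40 → W
The losing starting values of n are exactly the entries labelled L in this table (18 of them).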